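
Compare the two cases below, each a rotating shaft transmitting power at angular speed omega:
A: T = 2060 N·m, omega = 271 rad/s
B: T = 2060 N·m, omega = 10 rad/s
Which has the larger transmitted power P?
Model: a rotating shaft transmitting power at angular speed omega, so P = T·omega (SI units).
  A: P = 2060 × 271 = 558300 W = 558.3 kW
  B: P = 2060 × 10 = 20600 W = 20.6 kW
558.3 kW > 20.6 kW, so A is larger.
Final answer: A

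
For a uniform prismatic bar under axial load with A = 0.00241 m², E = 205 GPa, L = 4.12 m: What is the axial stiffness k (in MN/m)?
Model: a uniform prismatic bar under axial load, so k = (A·E) / L.
Convert to SI units:
  E = 205 GPa = 2.05 × 10¹¹ Pa
Substitute:
  k = (0.00241 × (2.05 × 10¹¹)) / 4.12
  k = 1.199 × 10⁸ N/m
Convert: k = 1.199 × 10⁸ N/m = 119.9 MN/m
Final answer: k = 119.9 MN/m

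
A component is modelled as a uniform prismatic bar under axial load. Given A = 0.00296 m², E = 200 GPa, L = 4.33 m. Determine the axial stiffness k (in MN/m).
Model: a uniform prismatic bar under axial load, so k = (A·E) / L.
Convert to SI units:
  E = 200 GPa = 2 × 10¹¹ Pa
Substitute:
  k = (0.00296 × (2 × 10¹¹)) / 4.33
  k = 1.367 × 10⁸ N/m
Convert: k = 1.367 × 10⁸ N/m = 136.7 MN/m
Final answer: k = 136.7 MN/m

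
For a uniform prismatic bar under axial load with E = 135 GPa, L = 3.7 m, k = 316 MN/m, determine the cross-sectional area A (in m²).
Model: a uniform prismatic bar under axial load, so k = (A·E) / L.
Solve for A: A = (k·L) / E.
Convert to SI units:
  E = 135 GPa = 1.35 × 10¹¹ Pa
  k = 316 MN/m = 3.16 × 10⁸ N/m
Substitute:
  A = ((3.16 × 10⁸) × 3.7) / (1.35 × 10¹¹)
  A = 0.008661 m²
Final answer: A = 0.008661 m²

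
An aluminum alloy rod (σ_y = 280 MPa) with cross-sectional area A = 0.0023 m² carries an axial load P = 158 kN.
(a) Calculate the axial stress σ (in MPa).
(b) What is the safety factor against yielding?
(a) Axial stress σ = P/A. Convert P = 158 kN = 158000 N.
  σ = 158000 / 0.0023 = 6.87 × 10⁷ Pa = 68.7 MPa
(b) Safety factor SF = σ_y/σ = 280 / 68.7 = 4.076
Final answer: (a) σ = 68.7 MPa, (b) SF = 4.076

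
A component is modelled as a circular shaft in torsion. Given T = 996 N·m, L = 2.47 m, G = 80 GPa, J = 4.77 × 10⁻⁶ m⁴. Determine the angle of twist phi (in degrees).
Model: a circular shaft in torsion, so phi = (T·L) / (G·J).
Convert to SI units:
  G = 80 GPa = 8 × 10¹⁰ Pa
Substitute:
  phi = (996 × 2.47) / ((8 × 10¹⁰) × (4.77 × 10⁻⁶))
  phi = 0.006447 rad
Convert to degrees: phi = 0.006447 × 180/π = 0.3694°
Final answer: phi = 0.3694°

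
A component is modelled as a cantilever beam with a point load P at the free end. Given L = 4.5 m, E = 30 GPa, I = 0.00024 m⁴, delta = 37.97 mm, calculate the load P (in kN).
Model: a cantilever beam with a point load P at the free end, so delta = (P·L^3) / (3·E·I).
Solve for P: P = (3·delta·E·I) / L^3.
Convert to SI units:
  E = 30 GPa = 3 × 10¹⁰ Pa
  delta = 37.97 mm = 0.03797 m
Substitute:
  P = (3 × 0.03797 × (3 × 10¹⁰) × 0.00024) / 4.5^3
  P = 9000 N
Convert: P = 9000 N = 9 kN
Final answer: P = 9 kN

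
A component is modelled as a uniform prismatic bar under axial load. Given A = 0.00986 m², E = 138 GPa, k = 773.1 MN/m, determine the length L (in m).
Model: a uniform prismatic bar under axial load, so k = (A·E) / L.
Solve for L: L = (A·E) / k.
Convert to SI units:
  E = 138 GPa = 1.38 × 10¹¹ Pa
  k = 773.1 MN/m = 7.731 × 10⁸ N/m
Substitute:
  L = (0.00986 × (1.38 × 10¹¹)) / (7.731 × 10⁸)
  L = 1.76 m
Final answer: L = 1.76 m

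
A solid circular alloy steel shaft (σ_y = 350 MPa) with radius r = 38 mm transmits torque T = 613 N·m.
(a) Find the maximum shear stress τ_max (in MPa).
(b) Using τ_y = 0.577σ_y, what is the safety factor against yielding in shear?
(a) For a solid circular shaft, τ_max = T·r/J with J = π·r^4/2, i.e. τ_max = 2·T / (π·r^3). Convert r = 38 mm = 0.038 m.
  τ_max = (2 × 613) / (π × 0.038^3) = 7.112 × 10⁶ Pa = 7.112 MPa
(b) τ_y = 0.577 × 350 = 201.95 MPa
  SF = τ_y/τ_max = 201.95 / 7.112 = 28.4
Final answer: (a) τ_max = 7.112 MPa, (b) SF = 28.4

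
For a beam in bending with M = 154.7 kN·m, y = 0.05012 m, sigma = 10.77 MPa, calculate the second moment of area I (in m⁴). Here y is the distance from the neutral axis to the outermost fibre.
Model: a beam in bending, so sigma = (M·y) / I.
Solve for I: I = (M·y) / sigma.
Convert to SI units:
  M = 154.7 kN·m = 154700 N·m
  sigma = 10.77 MPa = 1.077 × 10⁷ Pa
Substitute:
  I = (154700 × 0.05012) / (1.077 × 10⁷)
  I = 0.0007199 m⁴
Final answer: I = 0.0007199 m⁴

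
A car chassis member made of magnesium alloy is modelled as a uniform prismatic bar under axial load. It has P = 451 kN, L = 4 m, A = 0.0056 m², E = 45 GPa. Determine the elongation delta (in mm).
Model: a uniform prismatic bar under axial load, so delta = (P·L) / (A·E).
Convert to SI units:
  P = 451 kN = 451000 N
  E = 45 GPa = 4.5 × 10¹⁰ Pa
Substitute:
  delta = (451000 × 4) / (0.0056 × (4.5 × 10¹⁰))
  delta = 0.007159 m
Convert: delta = 0.007159 m = 7.159 mm
Final answer: delta = 7.159 mm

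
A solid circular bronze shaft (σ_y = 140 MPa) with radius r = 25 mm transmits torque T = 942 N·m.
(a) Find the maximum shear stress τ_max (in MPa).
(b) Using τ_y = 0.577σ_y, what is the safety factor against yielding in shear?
(a) For a solid circular shaft, τ_max = T·r/J with J = π·r^4/2, i.e. τ_max = 2·T / (π·r^3). Convert r = 25 mm = 0.025 m.
  τ_max = (2 × 942) / (π × 0.025^3) = 3.838 × 10⁷ Pa = 38.38 MPa
(b) τ_y = 0.577 × 140 = 80.78 MPa
  SF = τ_y/τ_max = 80.78 / 38.38 = 2.105
Final answer: (a) τ_max = 38.38 MPa, (b) SF = 2.105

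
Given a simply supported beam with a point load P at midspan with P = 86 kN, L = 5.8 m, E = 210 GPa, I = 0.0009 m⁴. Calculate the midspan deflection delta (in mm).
Model: a simply supported beam with a point load P at midspan, so delta = (P·L^3) / (48·E·I).
Convert to SI units:
  P = 86 kN = 86000 N
  E = 210 GPa = 2.1 × 10¹¹ Pa
Substitute:
  delta = (86000 × 5.8^3) / (48 × (2.1 × 10¹¹) × 0.0009)
  delta = 0.00185 m
Convert: delta = 0.00185 m = 1.85 mm
Final answer: delta = 1.85 mm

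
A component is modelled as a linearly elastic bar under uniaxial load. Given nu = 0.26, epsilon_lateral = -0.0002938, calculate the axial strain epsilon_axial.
Model: a linearly elastic bar under uniaxial load, so epsilon_lateral = -nu·epsilon_axial.
Solve for epsilon_axial: epsilon_axial = -epsilon_lateral / nu.
Substitute:
  epsilon_axial = -(-0.0002938) / 0.26
  epsilon_axial = 0.00113
Final answer: epsilon_axial = 0.00113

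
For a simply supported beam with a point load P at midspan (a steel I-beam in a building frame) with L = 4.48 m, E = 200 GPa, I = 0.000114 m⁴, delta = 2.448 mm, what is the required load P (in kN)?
Model: a simply supported beam with a point load P at midspan, so delta = (P·L^3) / (48·E·I).
Solve for P: P = (48·delta·E·I) / L^3.
Convert to SI units:
  E = 200 GPa = 2 × 10¹¹ Pa
  delta = 2.448 mm = 0.002448 m
Substitute:
  P = (48 × 0.002448 × (2 × 10¹¹) × 0.000114) / 4.48^3
  P = 29800 N
Convert: P = 29800 N = 29.8 kN
Final answer: P = 29.8 kN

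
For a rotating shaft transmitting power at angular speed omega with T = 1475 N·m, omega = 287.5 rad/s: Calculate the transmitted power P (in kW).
Model: a rotating shaft transmitting power at angular speed omega, so P = T·omega.
Substitute:
  P = 1475 × 287.5
  P = 424100 W
Convert: P = 424100 W = 424.1 kW
Final answer: P = 424.1 kW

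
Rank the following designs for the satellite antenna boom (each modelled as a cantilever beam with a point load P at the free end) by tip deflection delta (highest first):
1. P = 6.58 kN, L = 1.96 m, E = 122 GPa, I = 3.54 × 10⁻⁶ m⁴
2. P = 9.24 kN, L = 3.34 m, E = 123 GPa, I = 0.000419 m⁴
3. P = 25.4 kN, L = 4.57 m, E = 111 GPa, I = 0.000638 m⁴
Model: a cantilever beam with a point load P at the free end, so delta = (P·L^3) / (3·E·I) (SI units).
  Case 1: delta = (6580 × 1.96^3) / (3 × (1.22 × 10¹¹) × (3.54 × 10⁻⁶)) = 0.03824 m = 38.24 mm
  Case 2: delta = (9240 × 3.34^3) / (3 × (1.23 × 10¹¹) × 0.000419) = 0.002227 m = 2.227 mm
  Case 3: delta = (25400 × 4.57^3) / (3 × (1.11 × 10¹¹) × 0.000638) = 0.01141 m = 11.41 mm
Ordering: 38.24 mm (case 1) > 11.41 mm (case 3) > 2.227 mm (case 2)
Final answer: 1, 3, 2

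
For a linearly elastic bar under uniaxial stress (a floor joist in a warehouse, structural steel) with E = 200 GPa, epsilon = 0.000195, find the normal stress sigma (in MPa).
Model: a linearly elastic bar under uniaxial stress, so epsilon = sigma / E.
Solve for sigma: sigma = epsilon·E.
Convert to SI units:
  E = 200 GPa = 2 × 10¹¹ Pa
Substitute:
  sigma = 0.000195 × (2 × 10¹¹)
  sigma = 3.9 × 10⁷ Pa
Convert: sigma = 3.9 × 10⁷ Pa = 39 MPa
Final answer: sigma = 39 MPa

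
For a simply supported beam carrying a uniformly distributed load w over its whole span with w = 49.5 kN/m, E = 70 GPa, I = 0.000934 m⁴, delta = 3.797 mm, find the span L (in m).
Model: a simply supported beam carrying a uniformly distributed load w over its whole span, so delta = (5·w·L^4) / (384·E·I).
Solve for L: L = ((384·delta·E·I) / (5·w))^(1/4).
Convert to SI units:
  w = 49.5 kN/m = 49500 N/m
  E = 70 GPa = 7 × 10¹⁰ Pa
  delta = 3.797 mm = 0.003797 m
Substitute:
  L = ((384 × 0.003797 × (7 × 10¹⁰) × 0.000934) / (5 × 49500))^(1/4)
  L = 4.43 m
Final answer: L = 4.43 m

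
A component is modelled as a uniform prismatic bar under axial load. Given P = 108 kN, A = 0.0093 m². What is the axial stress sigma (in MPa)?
Model: a uniform prismatic bar under axial load, so sigma = P / A.
Convert to SI units:
  P = 108 kN = 108000 N
Substitute:
  sigma = 108000 / 0.0093
  sigma = 1.161 × 10⁷ Pa
Convert: sigma = 1.161 × 10⁷ Pa = 11.61 MPa
Final answer: sigma = 11.61 MPa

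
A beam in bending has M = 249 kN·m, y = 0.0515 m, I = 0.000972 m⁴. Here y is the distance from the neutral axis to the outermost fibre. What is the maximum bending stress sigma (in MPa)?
Model: a beam in bending, so sigma = (M·y) / I.
Convert to SI units:
  M = 249 kN·m = 249000 N·m
Substitute:
  sigma = (249000 × 0.0515) / 0.000972
  sigma = 1.319 × 10⁷ Pa
Convert: sigma = 1.319 × 10⁷ Pa = 13.19 MPa
Final answer: sigma = 13.19 MPa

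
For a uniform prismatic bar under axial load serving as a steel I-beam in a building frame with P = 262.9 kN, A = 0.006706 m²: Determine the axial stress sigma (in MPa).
Model: a uniform prismatic bar under axial load, so sigma = P / A.
Convert to SI units:
  P = 262.9 kN = 262900 N
Substitute:
  sigma = 262900 / 0.006706
  sigma = 3.92 × 10⁷ Pa
Convert: sigma = 3.92 × 10⁷ Pa = 39.2 MPa
Final answer: sigma = 39.2 MPa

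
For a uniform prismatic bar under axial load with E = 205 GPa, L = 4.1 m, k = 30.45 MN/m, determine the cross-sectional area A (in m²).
Model: a uniform prismatic bar under axial load, so k = (A·E) / L.
Solve for A: A = (k·L) / E.
Convert to SI units:
  E = 205 GPa = 2.05 × 10¹¹ Pa
  k = 30.45 MN/m = 3.045 × 10⁷ N/m
Substitute:
  A = ((3.045 × 10⁷) × 4.1) / (2.05 × 10¹¹)
  A = 0.000609 m²
Final answer: A = 0.000609 m²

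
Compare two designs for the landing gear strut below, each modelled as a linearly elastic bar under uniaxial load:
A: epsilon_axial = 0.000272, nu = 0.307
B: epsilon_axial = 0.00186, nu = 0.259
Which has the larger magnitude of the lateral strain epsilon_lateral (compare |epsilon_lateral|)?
Model: a linearly elastic bar under uniaxial load, so epsilon_lateral = -nu·epsilon_axial (SI units).
  A: epsilon_lateral = -(0.307 × 0.000272) = -8.35 × 10⁻⁵
  B: epsilon_lateral = -(0.259 × 0.00186) = -0.0004817
|epsilon_lateral|: A = 8.35 × 10⁻⁵, B = 0.0004817, so B is larger in magnitude.
Final answer: B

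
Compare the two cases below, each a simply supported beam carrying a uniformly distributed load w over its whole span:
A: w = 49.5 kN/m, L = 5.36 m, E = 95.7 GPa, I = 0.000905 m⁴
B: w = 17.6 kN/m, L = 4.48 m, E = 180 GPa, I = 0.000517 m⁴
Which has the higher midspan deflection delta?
Model: a simply supported beam carrying a uniformly distributed load w over its whole span, so delta = (5·w·L^4) / (384·E·I) (SI units).
  A: delta = (5 × 49500 × 5.36^4) / (384 × (9.57 × 10¹⁰) × 0.000905) = 0.006142 m = 6.142 mm
  B: delta = (5 × 17600 × 4.48^4) / (384 × (1.8 × 10¹¹) × 0.000517) = 0.000992 m = 0.992 mm
6.142 mm > 0.992 mm, so A is larger.
Final answer: A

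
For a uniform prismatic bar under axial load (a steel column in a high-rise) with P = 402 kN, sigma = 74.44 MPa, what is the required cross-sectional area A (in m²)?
Model: a uniform prismatic bar under axial load, so sigma = P / A.
Solve for A: A = P / sigma.
Convert to SI units:
  P = 402 kN = 402000 N
  sigma = 74.44 MPa = 7.444 × 10⁷ Pa
Substitute:
  A = 402000 / (7.444 × 10⁷)
  A = 0.0054 m²
Final answer: A = 0.0054 m²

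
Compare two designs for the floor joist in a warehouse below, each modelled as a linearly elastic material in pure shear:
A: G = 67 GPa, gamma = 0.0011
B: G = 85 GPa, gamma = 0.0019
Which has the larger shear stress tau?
Model: a linearly elastic material in pure shear, so tau = G·gamma (SI units).
  A: tau = (6.7 × 10¹⁰) × 0.0011 = 7.37 × 10⁷ Pa = 73.7 MPa
  B: tau = (8.5 × 10¹⁰) × 0.0019 = 1.615 × 10⁸ Pa = 161.5 MPa
161.5 MPa > 73.7 MPa, so B is larger.
Final answer: B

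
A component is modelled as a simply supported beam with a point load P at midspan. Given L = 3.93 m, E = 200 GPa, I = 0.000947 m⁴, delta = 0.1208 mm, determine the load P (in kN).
Model: a simply supported beam with a point load P at midspan, so delta = (P·L^3) / (48·E·I).
Solve for P: P = (48·delta·E·I) / L^3.
Convert to SI units:
  E = 200 GPa = 2 × 10¹¹ Pa
  delta = 0.1208 mm = 0.0001208 m
Substitute:
  P = (48 × 0.0001208 × (2 × 10¹¹) × 0.000947) / 3.93^3
  P = 18090 N
Convert: P = 18090 N = 18.09 kN
Final answer: P = 18.09 kN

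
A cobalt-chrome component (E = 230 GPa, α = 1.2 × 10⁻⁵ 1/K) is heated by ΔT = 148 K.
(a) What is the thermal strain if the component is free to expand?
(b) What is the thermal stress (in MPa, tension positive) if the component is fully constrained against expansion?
(a) Free thermal strain ε_th = α·ΔT = (1.2 × 10⁻⁵) × 148 = 0.001776
(b) Fully constrained, the expansion is suppressed, so σ = -E·α·ΔT. Convert E = 230 GPa = 2.3 × 10¹¹ Pa.
  σ = -(2.3 × 10¹¹) × (1.2 × 10⁻⁵) × 148 = -4.085 × 10⁸ Pa = -408.5 MPa (compressive)
Final answer: (a) ε_th = 0.001776, (b) σ = -408.5 MPa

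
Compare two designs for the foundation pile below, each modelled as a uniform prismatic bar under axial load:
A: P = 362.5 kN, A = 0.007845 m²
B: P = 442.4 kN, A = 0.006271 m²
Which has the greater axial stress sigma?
Model: a uniform prismatic bar under axial load, so sigma = P / A (SI units).
  A: sigma = 362500 / 0.007845 = 4.621 × 10⁷ Pa = 46.21 MPa
  B: sigma = 442400 / 0.006271 = 7.055 × 10⁷ Pa = 70.55 MPa
70.55 MPa > 46.21 MPa, so B is larger.
Final answer: B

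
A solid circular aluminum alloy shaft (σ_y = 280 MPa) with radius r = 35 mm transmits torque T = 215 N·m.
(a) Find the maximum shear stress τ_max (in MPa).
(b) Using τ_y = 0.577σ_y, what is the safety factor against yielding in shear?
(a) For a solid circular shaft, τ_max = T·r/J with J = π·r^4/2, i.e. τ_max = 2·T / (π·r^3). Convert r = 35 mm = 0.035 m.
  τ_max = (2 × 215) / (π × 0.035^3) = 3.192 × 10⁶ Pa = 3.192 MPa
(b) τ_y = 0.577 × 280 = 161.56 MPa
  SF = τ_y/τ_max = 161.56 / 3.192 = 50.61
Final answer: (a) τ_max = 3.192 MPa, (b) SF = 50.61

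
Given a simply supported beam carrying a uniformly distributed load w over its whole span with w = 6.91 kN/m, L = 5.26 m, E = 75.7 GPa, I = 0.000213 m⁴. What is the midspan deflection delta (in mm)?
Model: a simply supported beam carrying a uniformly distributed load w over its whole span, so delta = (5·w·L^4) / (384·E·I).
Convert to SI units:
  w = 6.91 kN/m = 6910 N/m
  E = 75.7 GPa = 7.57 × 10¹⁰ Pa
Substitute:
  delta = (5 × 6910 × 5.26^4) / (384 × (7.57 × 10¹⁰) × 0.000213)
  delta = 0.004272 m
Convert: delta = 0.004272 m = 4.272 mm
Final answer: delta = 4.272 mm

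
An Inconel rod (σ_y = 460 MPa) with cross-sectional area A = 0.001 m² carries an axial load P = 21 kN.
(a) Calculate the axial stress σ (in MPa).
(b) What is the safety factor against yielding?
(a) Axial stress σ = P/A. Convert P = 21 kN = 21000 N.
  σ = 21000 / 0.001 = 2.1 × 10⁷ Pa = 21 MPa
(b) Safety factor SF = σ_y/σ = 460 / 21 = 21.9
Final answer: (a) σ = 21 MPa, (b) SF = 21.9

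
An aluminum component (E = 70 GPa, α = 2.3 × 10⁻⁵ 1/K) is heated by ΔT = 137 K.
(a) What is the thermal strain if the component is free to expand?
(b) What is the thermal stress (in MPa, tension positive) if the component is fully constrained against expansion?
(a) Free thermal strain ε_th = α·ΔT = (2.3 × 10⁻⁵) × 137 = 0.003151
(b) Fully constrained, the expansion is suppressed, so σ = -E·α·ΔT. Convert E = 70 GPa = 7 × 10¹⁰ Pa.
  σ = -(7 × 10¹⁰) × (2.3 × 10⁻⁵) × 137 = -2.206 × 10⁸ Pa = -220.6 MPa (compressive)
Final answer: (a) ε_th = 0.003151, (b) σ = -220.6 MPa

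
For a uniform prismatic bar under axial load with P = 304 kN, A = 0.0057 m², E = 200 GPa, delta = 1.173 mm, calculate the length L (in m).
Model: a uniform prismatic bar under axial load, so delta = (P·L) / (A·E).
Solve for L: L = (delta·A·E) / P.
Convert to SI units:
  P = 304 kN = 304000 N
  E = 200 GPa = 2 × 10¹¹ Pa
  delta = 1.173 mm = 0.001173 m
Substitute:
  L = (0.001173 × 0.0057 × (2 × 10¹¹)) / 304000
  L = 4.399 m
Final answer: L = 4.399 m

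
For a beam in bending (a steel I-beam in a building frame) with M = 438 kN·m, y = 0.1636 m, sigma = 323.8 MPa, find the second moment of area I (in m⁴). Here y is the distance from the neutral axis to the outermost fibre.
Model: a beam in bending, so sigma = (M·y) / I.
Solve for I: I = (M·y) / sigma.
Convert to SI units:
  M = 438 kN·m = 438000 N·m
  sigma = 323.8 MPa = 3.238 × 10⁸ Pa
Substitute:
  I = (438000 × 0.1636) / (3.238 × 10⁸)
  I = 0.0002213 m⁴
Final answer: I = 0.0002213 m⁴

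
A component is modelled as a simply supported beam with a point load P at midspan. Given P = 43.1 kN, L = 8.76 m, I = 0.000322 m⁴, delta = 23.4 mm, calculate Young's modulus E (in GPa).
Model: a simply supported beam with a point load P at midspan, so delta = (P·L^3) / (48·E·I).
Solve for E: E = (P·L^3) / (48·delta·I).
Convert to SI units:
  P = 43.1 kN = 43100 N
  delta = 23.4 mm = 0.0234 m
Substitute:
  E = (43100 × 8.76^3) / (48 × 0.0234 × 0.000322)
  E = 8.011 × 10¹⁰ Pa
Convert: E = 8.011 × 10¹⁰ Pa = 80.11 GPa
Final answer: E = 80.11 GPa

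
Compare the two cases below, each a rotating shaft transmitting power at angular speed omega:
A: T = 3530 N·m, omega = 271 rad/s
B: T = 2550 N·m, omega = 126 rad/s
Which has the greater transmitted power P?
Model: a rotating shaft transmitting power at angular speed omega, so P = T·omega (SI units).
  A: P = 3530 × 271 = 956600 W = 956.6 kW
  B: P = 2550 × 126 = 321300 W = 321.3 kW
956.6 kW > 321.3 kW, so A is larger.
Final answer: A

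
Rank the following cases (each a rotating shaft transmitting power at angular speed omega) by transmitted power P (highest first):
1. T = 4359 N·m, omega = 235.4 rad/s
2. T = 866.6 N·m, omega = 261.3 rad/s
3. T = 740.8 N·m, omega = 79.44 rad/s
Model: a rotating shaft transmitting power at angular speed omega, so P = T·omega (SI units).
  Case 1: P = 4359 × 235.4 = 1.026 × 10⁶ W = 1026 kW
  Case 2: P = 866.6 × 261.3 = 226400 W = 226.4 kW
  Case 3: P = 740.8 × 79.44 = 58850 W = 58.85 kW
Ordering: 1026 kW (case 1) > 226.4 kW (case 2) > 58.85 kW (case 3)
Final answer: 1, 2, 3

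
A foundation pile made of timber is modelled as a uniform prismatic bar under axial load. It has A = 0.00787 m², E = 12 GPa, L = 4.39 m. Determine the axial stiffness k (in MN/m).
Model: a uniform prismatic bar under axial load, so k = (A·E) / L.
Convert to SI units:
  E = 12 GPa = 1.2 × 10¹⁰ Pa
Substitute:
  k = (0.00787 × (1.2 × 10¹⁰)) / 4.39
  k = 2.151 × 10⁷ N/m
Convert: k = 2.151 × 10⁷ N/m = 21.51 MN/m
Final answer: k = 21.51 MN/m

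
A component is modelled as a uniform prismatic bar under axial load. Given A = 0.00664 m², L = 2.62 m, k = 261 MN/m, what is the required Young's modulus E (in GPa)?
Model: a uniform prismatic bar under axial load, so k = (A·E) / L.
Solve for E: E = (k·L) / A.
Convert to SI units:
  k = 261 MN/m = 2.61 × 10⁸ N/m
Substitute:
  E = ((2.61 × 10⁸) × 2.62) / 0.00664
  E = 1.03 × 10¹¹ Pa
Convert: E = 1.03 × 10¹¹ Pa = 103 GPa
Final answer: E = 103 GPa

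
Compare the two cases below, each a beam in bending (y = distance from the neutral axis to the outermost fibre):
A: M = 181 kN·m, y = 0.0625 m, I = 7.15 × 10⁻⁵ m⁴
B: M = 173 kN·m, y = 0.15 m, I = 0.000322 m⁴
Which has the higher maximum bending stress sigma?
Model: a beam in bending (y = distance from the neutral axis to the outermost fibre), so sigma = (M·y) / I (SI units).
  A: sigma = (181000 × 0.0625) / (7.15 × 10⁻⁵) = 1.582 × 10⁸ Pa = 158.2 MPa
  B: sigma = (173000 × 0.15) / 0.000322 = 8.059 × 10⁷ Pa = 80.59 MPa
158.2 MPa > 80.59 MPa, so A is larger.
Final answer: A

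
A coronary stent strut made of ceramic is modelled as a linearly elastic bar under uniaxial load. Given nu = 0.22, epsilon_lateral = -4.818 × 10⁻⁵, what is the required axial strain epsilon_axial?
Model: a linearly elastic bar under uniaxial load, so epsilon_lateral = -nu·epsilon_axial.
Solve for epsilon_axial: epsilon_axial = -epsilon_lateral / nu.
Substitute:
  epsilon_axial = -(-4.818 × 10⁻⁵) / 0.22
  epsilon_axial = 0.000219
Final answer: epsilon_axial = 0.000219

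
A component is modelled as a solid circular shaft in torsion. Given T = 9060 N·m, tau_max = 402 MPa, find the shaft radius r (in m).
Model: a solid circular shaft in torsion, so tau_max = (2·T) / (π·r^3).
Solve for r: r = ((2·T) / (π·tau_max))^(1/3).
Convert to SI units:
  tau_max = 402 MPa = 4.02 × 10⁸ Pa
Substitute:
  r = ((2 × 9060) / (π × (4.02 × 10⁸)))^(1/3)
  r = 0.0243 m
Final answer: r = 0.0243 m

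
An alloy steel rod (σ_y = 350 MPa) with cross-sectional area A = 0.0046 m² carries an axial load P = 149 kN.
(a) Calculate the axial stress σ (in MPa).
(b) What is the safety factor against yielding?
(a) Axial stress σ = P/A. Convert P = 149 kN = 149000 N.
  σ = 149000 / 0.0046 = 3.239 × 10⁷ Pa = 32.39 MPa
(b) Safety factor SF = σ_y/σ = 350 / 32.39 = 10.81
Final answer: (a) σ = 32.39 MPa, (b) SF = 10.81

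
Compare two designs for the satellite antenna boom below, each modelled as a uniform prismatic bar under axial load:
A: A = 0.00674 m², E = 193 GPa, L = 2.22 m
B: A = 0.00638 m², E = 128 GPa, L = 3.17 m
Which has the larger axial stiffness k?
Model: a uniform prismatic bar under axial load, so k = (A·E) / L (SI units).
  A: k = (0.00674 × (1.93 × 10¹¹)) / 2.22 = 5.86 × 10⁸ N/m = 586 MN/m
  B: k = (0.00638 × (1.28 × 10¹¹)) / 3.17 = 2.576 × 10⁸ N/m = 257.6 MN/m
586 MN/m > 257.6 MN/m, so A is larger.
Final answer: A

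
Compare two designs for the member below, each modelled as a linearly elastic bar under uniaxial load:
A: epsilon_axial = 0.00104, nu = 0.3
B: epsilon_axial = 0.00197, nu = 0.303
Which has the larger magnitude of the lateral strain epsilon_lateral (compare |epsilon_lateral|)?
Model: a linearly elastic bar under uniaxial load, so epsilon_lateral = -nu·epsilon_axial (SI units).
  A: epsilon_lateral = -(0.3 × 0.00104) = -0.000312
  B: epsilon_lateral = -(0.303 × 0.00197) = -0.0005969
|epsilon_lateral|: A = 0.000312, B = 0.0005969, so B is larger in magnitude.
Final answer: B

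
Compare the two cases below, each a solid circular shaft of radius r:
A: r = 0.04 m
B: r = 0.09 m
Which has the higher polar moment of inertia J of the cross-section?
Model: a solid circular shaft of radius r, so J = (π·r^4) / 2 (SI units).
  A: J = (π × 0.04^4) / 2 = 4.021 × 10⁻⁶ m⁴
  B: J = (π × 0.09^4) / 2 = 0.0001031 m⁴
0.0001031 m⁴ > 4.021 × 10⁻⁶ m⁴, so B is larger.
Final answer: B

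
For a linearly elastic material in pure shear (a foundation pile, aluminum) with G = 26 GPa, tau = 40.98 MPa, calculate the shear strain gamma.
Model: a linearly elastic material in pure shear, so tau = G·gamma.
Solve for gamma: gamma = tau / G.
Convert to SI units:
  G = 26 GPa = 2.6 × 10¹⁰ Pa
  tau = 40.98 MPa = 4.098 × 10⁷ Pa
Substitute:
  gamma = (4.098 × 10⁷) / (2.6 × 10¹⁰)
  gamma = 0.001576
Final answer: gamma = 0.001576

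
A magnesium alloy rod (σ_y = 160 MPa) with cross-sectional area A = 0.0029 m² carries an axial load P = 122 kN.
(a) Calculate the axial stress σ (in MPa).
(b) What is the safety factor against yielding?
(a) Axial stress σ = P/A. Convert P = 122 kN = 122000 N.
  σ = 122000 / 0.0029 = 4.207 × 10⁷ Pa = 42.07 MPa
(b) Safety factor SF = σ_y/σ = 160 / 42.07 = 3.803
Final answer: (a) σ = 42.07 MPa, (b) SF = 3.803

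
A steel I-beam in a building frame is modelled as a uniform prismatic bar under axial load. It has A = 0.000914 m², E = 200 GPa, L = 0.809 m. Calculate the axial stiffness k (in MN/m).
Model: a uniform prismatic bar under axial load, so k = (A·E) / L.
Convert to SI units:
  E = 200 GPa = 2 × 10¹¹ Pa
Substitute:
  k = (0.000914 × (2 × 10¹¹)) / 0.809
  k = 2.26 × 10⁸ N/m
Convert: k = 2.26 × 10⁸ N/m = 226 MN/m
Final answer: k = 226 MN/m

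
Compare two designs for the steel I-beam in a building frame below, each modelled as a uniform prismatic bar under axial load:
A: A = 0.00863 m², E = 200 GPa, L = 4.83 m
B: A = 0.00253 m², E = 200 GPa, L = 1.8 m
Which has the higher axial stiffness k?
Model: a uniform prismatic bar under axial load, so k = (A·E) / L (SI units).
  A: k = (0.00863 × (2 × 10¹¹)) / 4.83 = 3.573 × 10⁸ N/m = 357.3 MN/m
  B: k = (0.00253 × (2 × 10¹¹)) / 1.8 = 2.811 × 10⁸ N/m = 281.1 MN/m
357.3 MN/m > 281.1 MN/m, so A is larger.
Final answer: A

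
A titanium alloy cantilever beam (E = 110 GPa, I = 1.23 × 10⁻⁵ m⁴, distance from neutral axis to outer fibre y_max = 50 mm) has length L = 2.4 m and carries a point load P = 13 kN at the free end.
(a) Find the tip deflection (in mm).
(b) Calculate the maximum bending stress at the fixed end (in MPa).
(a) Tip deflection of a cantilever with an end point load: δ = P·L^3 / (3·E·I). Convert P = 13 kN = 13000 N, E = 110 GPa = 1.1 × 10¹¹ Pa.
  δ = (13000 × 2.4^3) / (3 × (1.1 × 10¹¹) × (1.23 × 10⁻⁵)) = 0.04427 m = 44.27 mm
(b) Maximum bending moment at the fixed end: M = P·L = 13000 × 2.4 = 31200 N·m. Convert y_max = 50 mm = 0.05 m.
  σ = M·y_max / I = (31200 × 0.05) / (1.23 × 10⁻⁵) = 1.268 × 10⁸ Pa = 126.8 MPa
Final answer: (a) δ = 44.27 mm, (b) σ = 126.8 MPa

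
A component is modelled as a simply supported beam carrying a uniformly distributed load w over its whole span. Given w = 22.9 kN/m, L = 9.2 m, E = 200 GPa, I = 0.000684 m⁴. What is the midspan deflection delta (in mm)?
Model: a simply supported beam carrying a uniformly distributed load w over its whole span, so delta = (5·w·L^4) / (384·E·I).
Convert to SI units:
  w = 22.9 kN/m = 22900 N/m
  E = 200 GPa = 2 × 10¹¹ Pa
Substitute:
  delta = (5 × 22900 × 9.2^4) / (384 × (2 × 10¹¹) × 0.000684)
  delta = 0.01561 m
Convert: delta = 0.01561 m = 15.61 mm
Final answer: delta = 15.61 mm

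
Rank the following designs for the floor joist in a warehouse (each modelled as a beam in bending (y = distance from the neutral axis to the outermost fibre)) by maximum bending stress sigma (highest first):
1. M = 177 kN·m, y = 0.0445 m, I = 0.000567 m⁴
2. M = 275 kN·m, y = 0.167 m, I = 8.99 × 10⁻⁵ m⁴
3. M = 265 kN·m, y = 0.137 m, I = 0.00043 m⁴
Model: a beam in bending (y = distance from the neutral axis to the outermost fibre), so sigma = (M·y) / I (SI units).
  Case 1: sigma = (177000 × 0.0445) / 0.000567 = 1.389 × 10⁷ Pa = 13.89 MPa
  Case 2: sigma = (275000 × 0.167) / (8.99 × 10⁻⁵) = 5.108 × 10⁸ Pa = 510.8 MPa
  Case 3: sigma = (265000 × 0.137) / 0.00043 = 8.443 × 10⁷ Pa = 84.43 MPa
Ordering: 510.8 MPa (case 2) > 84.43 MPa (case 3) > 13.89 MPa (case 1)
Final answer: 2, 3, 1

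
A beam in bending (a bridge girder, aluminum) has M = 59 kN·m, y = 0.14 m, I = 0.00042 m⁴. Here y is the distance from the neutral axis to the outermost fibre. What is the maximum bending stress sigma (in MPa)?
Model: a beam in bending, so sigma = (M·y) / I.
Convert to SI units:
  M = 59 kN·m = 59000 N·m
Substitute:
  sigma = (59000 × 0.14) / 0.00042
  sigma = 1.967 × 10⁷ Pa
Convert: sigma = 1.967 × 10⁷ Pa = 19.67 MPa
Final answer: sigma = 19.67 MPa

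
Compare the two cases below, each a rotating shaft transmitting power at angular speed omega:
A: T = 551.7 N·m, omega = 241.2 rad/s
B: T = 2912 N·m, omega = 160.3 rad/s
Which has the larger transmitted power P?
Model: a rotating shaft transmitting power at angular speed omega, so P = T·omega (SI units).
  A: P = 551.7 × 241.2 = 133100 W = 133.1 kW
  B: P = 2912 × 160.3 = 466800 W = 466.8 kW
466.8 kW > 133.1 kW, so B is larger.
Final answer: B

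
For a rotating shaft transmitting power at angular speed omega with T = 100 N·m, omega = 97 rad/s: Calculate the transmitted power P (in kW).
Model: a rotating shaft transmitting power at angular speed omega, so P = T·omega.
Substitute:
  P = 100 × 97
  P = 9700 W
Convert: P = 9700 W = 9.7 kW
Final answer: P = 9.7 kW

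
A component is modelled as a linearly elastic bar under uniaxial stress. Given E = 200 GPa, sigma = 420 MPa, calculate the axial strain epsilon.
Model: a linearly elastic bar under uniaxial stress, so sigma = E·epsilon.
Solve for epsilon: epsilon = sigma / E.
Convert to SI units:
  E = 200 GPa = 2 × 10¹¹ Pa
  sigma = 420 MPa = 4.2 × 10⁸ Pa
Substitute:
  epsilon = (4.2 × 10⁸) / (2 × 10¹¹)
  epsilon = 0.0021
Final answer: epsilon = 0.0021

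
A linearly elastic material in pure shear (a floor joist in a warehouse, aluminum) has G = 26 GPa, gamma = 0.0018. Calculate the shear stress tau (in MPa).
Model: a linearly elastic material in pure shear, so tau = G·gamma.
Convert to SI units:
  G = 26 GPa = 2.6 × 10¹⁰ Pa
Substitute:
  tau = (2.6 × 10¹⁰) × 0.0018
  tau = 4.68 × 10⁷ Pa
Convert: tau = 4.68 × 10⁷ Pa = 46.8 MPa
Final answer: tau = 46.8 MPa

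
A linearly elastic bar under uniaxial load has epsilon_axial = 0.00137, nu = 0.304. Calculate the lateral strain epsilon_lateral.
Model: a linearly elastic bar under uniaxial load, so epsilon_lateral = -nu·epsilon_axial.
Substitute:
  epsilon_lateral = -(0.304 × 0.00137)
  epsilon_lateral = -0.0004165
Final answer: epsilon_lateral = -0.0004165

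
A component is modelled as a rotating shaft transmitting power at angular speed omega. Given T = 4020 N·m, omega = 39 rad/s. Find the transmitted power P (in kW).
Model: a rotating shaft transmitting power at angular speed omega, so P = T·omega.
Substitute:
  P = 4020 × 39
  P = 156800 W
Convert: P = 156800 W = 156.8 kW
Final answer: P = 156.8 kW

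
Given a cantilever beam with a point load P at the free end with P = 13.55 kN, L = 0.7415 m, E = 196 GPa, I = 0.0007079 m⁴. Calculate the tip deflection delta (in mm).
Model: a cantilever beam with a point load P at the free end, so delta = (P·L^3) / (3·E·I).
Convert to SI units:
  P = 13.55 kN = 13550 N
  E = 196 GPa = 1.96 × 10¹¹ Pa
Substitute:
  delta = (13550 × 0.7415^3) / (3 × (1.96 × 10¹¹) × 0.0007079)
  delta = 1.327 × 10⁻⁵ m
Convert: delta = 1.327 × 10⁻⁵ m = 0.01327 mm
Final answer: delta = 0.01327 mm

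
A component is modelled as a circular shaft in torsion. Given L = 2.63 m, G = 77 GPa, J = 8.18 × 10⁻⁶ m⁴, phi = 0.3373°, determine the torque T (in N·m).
Model: a circular shaft in torsion, so phi = (T·L) / (G·J).
Solve for T: T = (phi·G·J) / L.
Convert to SI units:
  G = 77 GPa = 7.7 × 10¹⁰ Pa
  phi = 0.3373° = 0.005887 rad
Substitute:
  T = (0.005887 × (7.7 × 10¹⁰) × (8.18 × 10⁻⁶)) / 2.63
  T = 1410 N·m
Final answer: T = 1410 N·m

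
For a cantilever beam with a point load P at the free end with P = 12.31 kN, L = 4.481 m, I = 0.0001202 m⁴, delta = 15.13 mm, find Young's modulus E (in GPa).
Model: a cantilever beam with a point load P at the free end, so delta = (P·L^3) / (3·E·I).
Solve for E: E = (P·L^3) / (3·delta·I).
Convert to SI units:
  P = 12.31 kN = 12310 N
  delta = 15.13 mm = 0.01513 m
Substitute:
  E = (12310 × 4.481^3) / (3 × 0.01513 × 0.0001202)
  E = 2.03 × 10¹¹ Pa
Convert: E = 2.03 × 10¹¹ Pa = 203 GPa
Final answer: E = 203 GPa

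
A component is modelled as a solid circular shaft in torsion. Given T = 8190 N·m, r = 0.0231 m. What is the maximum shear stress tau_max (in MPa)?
Model: a solid circular shaft in torsion, so tau_max = (2·T) / (π·r^3).
Substitute:
  tau_max = (2 × 8190) / (π × 0.0231^3)
  tau_max = 4.23 × 10⁸ Pa
Convert: tau_max = 4.23 × 10⁸ Pa = 423 MPa
Final answer: tau_max = 423 MPa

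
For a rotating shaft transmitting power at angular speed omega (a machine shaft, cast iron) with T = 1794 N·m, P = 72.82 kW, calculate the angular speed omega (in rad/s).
Model: a rotating shaft transmitting power at angular speed omega, so P = T·omega.
Solve for omega: omega = P / T.
Convert to SI units:
  P = 72.82 kW = 72820 W
Substitute:
  omega = 72820 / 1794
  omega = 40.59 rad/s
Final answer: omega = 40.59 rad/s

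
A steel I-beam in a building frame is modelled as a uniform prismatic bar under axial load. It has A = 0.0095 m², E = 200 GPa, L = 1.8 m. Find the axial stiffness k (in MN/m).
Model: a uniform prismatic bar under axial load, so k = (A·E) / L.
Convert to SI units:
  E = 200 GPa = 2 × 10¹¹ Pa
Substitute:
  k = (0.0095 × (2 × 10¹¹)) / 1.8
  k = 1.056 × 10⁹ N/m
Convert: k = 1.056 × 10⁹ N/m = 1056 MN/m
Final answer: k = 1056 MN/m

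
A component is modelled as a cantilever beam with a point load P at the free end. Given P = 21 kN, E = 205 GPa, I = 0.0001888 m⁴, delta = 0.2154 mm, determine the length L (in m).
Model: a cantilever beam with a point load P at the free end, so delta = (P·L^3) / (3·E·I).
Solve for L: L = ((3·delta·E·I) / P)^(1/3).
Convert to SI units:
  P = 21 kN = 21000 N
  E = 205 GPa = 2.05 × 10¹¹ Pa
  delta = 0.2154 mm = 0.0002154 m
Substitute:
  L = ((3 × 0.0002154 × (2.05 × 10¹¹) × 0.0001888) / 21000)^(1/3)
  L = 1.06 m
Final answer: L = 1.06 m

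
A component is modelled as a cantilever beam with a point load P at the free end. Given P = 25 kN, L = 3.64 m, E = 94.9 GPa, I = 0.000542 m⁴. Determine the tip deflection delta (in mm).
Model: a cantilever beam with a point load P at the free end, so delta = (P·L^3) / (3·E·I).
Convert to SI units:
  P = 25 kN = 25000 N
  E = 94.9 GPa = 9.49 × 10¹⁰ Pa
Substitute:
  delta = (25000 × 3.64^3) / (3 × (9.49 × 10¹⁰) × 0.000542)
  delta = 0.007814 m
Convert: delta = 0.007814 m = 7.814 mm
Final answer: delta = 7.814 mm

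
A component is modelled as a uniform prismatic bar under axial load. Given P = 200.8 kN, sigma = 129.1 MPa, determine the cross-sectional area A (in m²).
Model: a uniform prismatic bar under axial load, so sigma = P / A.
Solve for A: A = P / sigma.
Convert to SI units:
  P = 200.8 kN = 200800 N
  sigma = 129.1 MPa = 1.291 × 10⁸ Pa
Substitute:
  A = 200800 / (1.291 × 10⁸)
  A = 0.001555 m²
Final answer: A = 0.001555 m²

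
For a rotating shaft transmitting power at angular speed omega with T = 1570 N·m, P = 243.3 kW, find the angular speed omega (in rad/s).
Model: a rotating shaft transmitting power at angular speed omega, so P = T·omega.
Solve for omega: omega = P / T.
Convert to SI units:
  P = 243.3 kW = 243300 W
Substitute:
  omega = 243300 / 1570
  omega = 155 rad/s
Final answer: omega = 155 rad/s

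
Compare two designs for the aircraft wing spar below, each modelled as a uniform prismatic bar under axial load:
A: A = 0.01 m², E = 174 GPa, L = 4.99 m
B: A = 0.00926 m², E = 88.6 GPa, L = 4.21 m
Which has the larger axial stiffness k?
Model: a uniform prismatic bar under axial load, so k = (A·E) / L (SI units).
  A: k = (0.01 × (1.74 × 10¹¹)) / 4.99 = 3.487 × 10⁸ N/m = 348.7 MN/m
  B: k = (0.00926 × (8.86 × 10¹⁰)) / 4.21 = 1.949 × 10⁸ N/m = 194.9 MN/m
348.7 MN/m > 194.9 MN/m, so A is larger.
Final answer: A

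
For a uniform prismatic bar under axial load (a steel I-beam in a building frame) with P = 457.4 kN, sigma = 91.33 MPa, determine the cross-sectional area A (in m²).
Model: a uniform prismatic bar under axial load, so sigma = P / A.
Solve for A: A = P / sigma.
Convert to SI units:
  P = 457.4 kN = 457400 N
  sigma = 91.33 MPa = 9.133 × 10⁷ Pa
Substitute:
  A = 457400 / (9.133 × 10⁷)
  A = 0.005008 m²
Final answer: A = 0.005008 m²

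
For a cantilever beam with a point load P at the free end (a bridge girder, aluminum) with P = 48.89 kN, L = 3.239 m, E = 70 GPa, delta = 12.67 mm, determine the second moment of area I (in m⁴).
Model: a cantilever beam with a point load P at the free end, so delta = (P·L^3) / (3·E·I).
Solve for I: I = (P·L^3) / (3·delta·E).
Convert to SI units:
  P = 48.89 kN = 48890 N
  E = 70 GPa = 7 × 10¹⁰ Pa
  delta = 12.67 mm = 0.01267 m
Substitute:
  I = (48890 × 3.239^3) / (3 × 0.01267 × (7 × 10¹⁰))
  I = 0.0006244 m⁴
Final answer: I = 0.0006244 m⁴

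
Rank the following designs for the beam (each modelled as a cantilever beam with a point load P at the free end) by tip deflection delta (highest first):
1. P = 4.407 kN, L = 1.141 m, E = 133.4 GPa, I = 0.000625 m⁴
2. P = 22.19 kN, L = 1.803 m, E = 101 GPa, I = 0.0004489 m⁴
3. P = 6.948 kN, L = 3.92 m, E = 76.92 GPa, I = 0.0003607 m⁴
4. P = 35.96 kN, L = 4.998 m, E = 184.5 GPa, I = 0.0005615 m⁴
Model: a cantilever beam with a point load P at the free end, so delta = (P·L^3) / (3·E·I) (SI units).
  Case 1: delta = (4407 × 1.141^3) / (3 × (1.334 × 10¹¹) × 0.000625) = 2.617 × 10⁻⁵ m = 0.02617 mm
  Case 2: delta = (22190 × 1.803^3) / (3 × (1.01 × 10¹¹) × 0.0004489) = 0.0009562 m = 0.9562 mm
  Case 3: delta = (6948 × 3.92^3) / (3 × (7.692 × 10¹⁰) × 0.0003607) = 0.005028 m = 5.028 mm
  Case 4: delta = (35960 × 4.998^3) / (3 × (1.845 × 10¹¹) × 0.0005615) = 0.01445 m = 14.45 mm
Ordering: 14.45 mm (case 4) > 5.028 mm (case 3) > 0.9562 mm (case 2) > 0.02617 mm (case 1)
Final answer: 4, 3, 2, 1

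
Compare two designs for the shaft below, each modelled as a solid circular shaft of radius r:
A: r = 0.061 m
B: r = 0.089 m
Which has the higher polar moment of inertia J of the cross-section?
Model: a solid circular shaft of radius r, so J = (π·r^4) / 2 (SI units).
  A: J = (π × 0.061^4) / 2 = 2.175 × 10⁻⁵ m⁴
  B: J = (π × 0.089^4) / 2 = 9.856 × 10⁻⁵ m⁴
9.856 × 10⁻⁵ m⁴ > 2.175 × 10⁻⁵ m⁴, so B is larger.
Final answer: B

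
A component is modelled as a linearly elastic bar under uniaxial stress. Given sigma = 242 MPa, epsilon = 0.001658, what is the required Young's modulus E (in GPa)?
Model: a linearly elastic bar under uniaxial stress, so epsilon = sigma / E.
Solve for E: E = sigma / epsilon.
Convert to SI units:
  sigma = 242 MPa = 2.42 × 10⁸ Pa
Substitute:
  E = (2.42 × 10⁸) / 0.001658
  E = 1.46 × 10¹¹ Pa
Convert: E = 1.46 × 10¹¹ Pa = 146 GPa
Final answer: E = 146 GPa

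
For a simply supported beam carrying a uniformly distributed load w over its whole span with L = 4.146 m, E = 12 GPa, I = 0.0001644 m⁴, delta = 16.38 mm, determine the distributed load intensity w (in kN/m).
Model: a simply supported beam carrying a uniformly distributed load w over its whole span, so delta = (5·w·L^4) / (384·E·I).
Solve for w: w = (384·delta·E·I) / (5·L^4).
Convert to SI units:
  E = 12 GPa = 1.2 × 10¹⁰ Pa
  delta = 16.38 mm = 0.01638 m
Substitute:
  w = (384 × 0.01638 × (1.2 × 10¹⁰) × 0.0001644) / (5 × 4.146^4)
  w = 8399 N/m
Convert: w = 8399 N/m = 8.399 kN/m
Final answer: w = 8.399 kN/m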